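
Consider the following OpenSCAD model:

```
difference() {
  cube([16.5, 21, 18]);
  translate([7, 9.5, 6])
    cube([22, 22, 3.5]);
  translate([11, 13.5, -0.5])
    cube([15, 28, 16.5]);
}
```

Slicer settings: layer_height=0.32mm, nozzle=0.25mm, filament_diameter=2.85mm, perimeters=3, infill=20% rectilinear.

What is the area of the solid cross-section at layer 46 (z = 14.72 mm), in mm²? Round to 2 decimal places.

At z = 14.72 mm: the cube is present — its section is the full 16.5×21 rectangle (area 346.50 mm²); the cube at (7, 9.5) is absent (z outside [6, 9.5]); the cube at (11, 13.5) is present — its section is the full 15×28 rectangle (area 420.00 mm²); After the difference (first − rest): starting from the 16.5×21 cube (346.50 mm²), the 15×28 cube at (11, 13.5) partially overlaps it — only the 41.25 mm² overlap (of its 420.00 mm²) is removed, clipping the outline — area = 305.25 mm². Overall, the cross-section is a single solid region. Net area = 305.25 mm².

305.25 mm²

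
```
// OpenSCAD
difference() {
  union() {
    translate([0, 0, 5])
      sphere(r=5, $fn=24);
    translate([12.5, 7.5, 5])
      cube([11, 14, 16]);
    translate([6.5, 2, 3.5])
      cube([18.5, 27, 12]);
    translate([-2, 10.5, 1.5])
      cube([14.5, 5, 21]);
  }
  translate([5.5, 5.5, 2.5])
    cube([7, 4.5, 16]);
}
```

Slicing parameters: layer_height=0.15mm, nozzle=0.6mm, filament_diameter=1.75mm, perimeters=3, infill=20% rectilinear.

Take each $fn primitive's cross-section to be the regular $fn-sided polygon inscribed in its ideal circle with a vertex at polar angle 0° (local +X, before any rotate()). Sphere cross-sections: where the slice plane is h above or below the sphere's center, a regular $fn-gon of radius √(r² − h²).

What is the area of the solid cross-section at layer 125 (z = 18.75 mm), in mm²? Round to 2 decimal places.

At z = 18.75 mm: the sphere is not intersected at this z (|z−center|=13.750 > r=5); the cube at (12.5, 7.5) (footprint 11×14) is included at this height (area 154.00 mm²); the cube at (6.5, 2) is not intersected at this z (z outside [3.5, 15.5]); the cube at (-2, 10.5) is present — its section is the full 14.5×5 rectangle (area 72.50 mm²); Taking the union: the 2 present regions share edge segments without overlapping in area, so areas simply add but the touching pieces fuse into one outline (the shared edge portions become interior and drop out of the boundary) — area = 226.50 mm²; the cube at (5.5, 5.5) is absent (z outside [2.5, 18.5]); After the difference (first − rest): none of the subtracted shapes is present at this height, so that combined region is unchanged — area = 226.50 mm². Overall, the cross-section is a single solid region. Net area = 226.50 mm².

226.50 mm²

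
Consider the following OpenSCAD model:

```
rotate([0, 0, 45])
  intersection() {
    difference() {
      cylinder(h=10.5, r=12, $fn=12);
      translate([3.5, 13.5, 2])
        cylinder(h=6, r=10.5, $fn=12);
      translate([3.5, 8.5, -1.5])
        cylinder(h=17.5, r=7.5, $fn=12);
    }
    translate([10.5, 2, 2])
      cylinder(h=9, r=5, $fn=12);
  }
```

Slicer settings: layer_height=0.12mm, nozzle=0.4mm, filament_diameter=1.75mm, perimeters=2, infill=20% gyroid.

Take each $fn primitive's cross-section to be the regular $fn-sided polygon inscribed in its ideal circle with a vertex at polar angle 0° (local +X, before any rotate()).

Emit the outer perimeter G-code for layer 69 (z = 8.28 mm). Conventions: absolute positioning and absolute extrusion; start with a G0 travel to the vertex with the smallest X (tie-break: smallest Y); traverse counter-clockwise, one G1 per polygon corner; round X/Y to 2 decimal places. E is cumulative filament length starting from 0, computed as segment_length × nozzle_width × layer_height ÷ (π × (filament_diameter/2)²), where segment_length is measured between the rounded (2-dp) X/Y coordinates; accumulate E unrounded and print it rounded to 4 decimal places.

At z = 8.28 mm: the cylinder: section is a regular 12-gon, circumradius r=12; the cylinder at (3.5, 13.5) does not reach this height (z outside [2, 8]); the cylinder at (3.5, 8.5): section is a regular 12-gon, circumradius r=7.5; Taking the first minus the rest: starting from the r=12 cylinder, the r=7.5 cylinder at (3.5, 8.5) partially overlaps it — only the 109.54 mm² overlap (of its 168.75 mm²) is removed, clipping the outline — 1 connected region; the cylinder at (10.5, 2): section is a regular 12-gon, circumradius r=5; After intersecting: the r=5 cylinder at (10.5, 2) partially overlaps that combined region; clipping to the common part keeps 31.37 mm² — 1 connected region; (whole slice rotated 45° about Z — lengths, areas and connectivity unchanged). The outline is a single polygon with 10 vertices. Extrusion per mm of travel: 0.4 × 0.12 / (π × 0.875²) = 0.019956. Accumulating E over each segment gives final E = 0.4827.

G0 X2.86 Y5.08 Z8.28
G1 X4.72 Y4.01 E0.0428
G1 X7.30 Y4.01 E0.0943
G1 X9.55 Y5.30 E0.1461
G1 X9.93 Y5.98 E0.1616
G1 X8.49 Y8.49 E0.2194
G1 X3.11 Y11.59 E0.3433
G1 X3.04 Y11.59 E0.3447
G1 X3.71 Y10.43 E0.3714
G1 X3.71 Y6.54 E0.4490
G1 X2.86 Y5.08 E0.4827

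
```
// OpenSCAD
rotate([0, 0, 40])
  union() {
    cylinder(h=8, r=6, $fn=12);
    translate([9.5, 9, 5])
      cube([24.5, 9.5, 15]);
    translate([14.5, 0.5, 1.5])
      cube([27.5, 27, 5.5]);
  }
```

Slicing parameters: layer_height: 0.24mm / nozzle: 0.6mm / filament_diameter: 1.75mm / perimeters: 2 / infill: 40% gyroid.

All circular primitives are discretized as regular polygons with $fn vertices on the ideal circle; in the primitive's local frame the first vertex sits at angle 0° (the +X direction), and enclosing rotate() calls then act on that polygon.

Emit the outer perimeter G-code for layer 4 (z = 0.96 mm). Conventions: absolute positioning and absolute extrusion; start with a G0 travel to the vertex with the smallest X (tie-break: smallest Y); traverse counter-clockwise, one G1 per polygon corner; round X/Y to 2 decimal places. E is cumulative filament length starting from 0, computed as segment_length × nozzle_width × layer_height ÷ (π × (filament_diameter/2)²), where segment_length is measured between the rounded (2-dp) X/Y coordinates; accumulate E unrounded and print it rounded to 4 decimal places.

At z = 0.96 mm: the r=6 cylinder gives a regular 12-gon of circumradius 6 (constant along its height); the cube at (9.5, 9) is not intersected at this z (z outside [5, 20]); the cube at (14.5, 0.5) is absent (z outside [1.5, 7]); Combining (union): only the r=6 cylinder is present, so the union is just that shape — 1 connected region; (rotated 40° about Z; rotation is an isometry so areas/perimeters/island counts are preserved). The outline is a single polygon with 12 vertices. Extrusion per mm of travel: 0.6 × 0.24 / (π × 0.875²) = 0.059868. Accumulating E over each segment gives final E = 2.2321.

G0 X-5.91 Y-1.04 Z0.96
G1 X-4.60 Y-3.86 E0.1862
G1 X-2.05 Y-5.64 E0.3723
G1 X1.04 Y-5.91 E0.5580
G1 X3.86 Y-4.60 E0.7442
G1 X5.64 Y-2.05 E0.9304
G1 X5.91 Y1.04 E1.1161
G1 X4.60 Y3.86 E1.3022
G1 X2.05 Y5.64 E1.4884
G1 X-1.04 Y5.91 E1.6741
G1 X-3.86 Y4.60 E1.8603
G1 X-5.64 Y2.05 E2.0464
G1 X-5.91 Y-1.04 E2.2321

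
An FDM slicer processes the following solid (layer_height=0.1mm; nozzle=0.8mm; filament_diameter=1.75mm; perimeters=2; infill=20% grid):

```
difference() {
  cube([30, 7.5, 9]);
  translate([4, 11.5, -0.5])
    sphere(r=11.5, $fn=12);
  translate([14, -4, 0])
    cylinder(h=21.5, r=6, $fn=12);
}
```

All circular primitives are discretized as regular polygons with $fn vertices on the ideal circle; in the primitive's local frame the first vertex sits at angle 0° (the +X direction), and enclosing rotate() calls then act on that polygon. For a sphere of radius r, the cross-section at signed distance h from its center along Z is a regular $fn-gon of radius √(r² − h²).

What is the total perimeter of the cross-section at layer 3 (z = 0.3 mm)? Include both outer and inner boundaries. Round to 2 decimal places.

73.22 mm

At z = 0.3 mm: the 30×7.5 cube contributes its full rectangle (perimeter 75.00 mm); the sphere at (4, 11.5): section is a regular 12-gon, circumradius = √(r²−h²) = √(11.5²−0.8²) = 11.472 (perimeter = 2·12·11.472·sin(180°/12) = 71.26 mm); the cylinder at (14, -4): section is a regular 12-gon, circumradius r=6 (perimeter = 2·12·6.000·sin(180°/12) = 37.27 mm); After the difference (first − rest): starting from the 30×7.5 cube, the r=11.5 sphere at (4, 11.5) partially overlaps it — only the 82.71 mm² overlap (of its 394.83 mm²) is removed, clipping the outline; the r=6 cylinder at (14, -4) partially overlaps it — only the 11.02 mm² overlap (of its 108.00 mm²) is removed, clipping the outline — boundary = 73.22 mm. Overall, the cross-section is a single solid region. Total boundary length (outer) = 73.22 mm.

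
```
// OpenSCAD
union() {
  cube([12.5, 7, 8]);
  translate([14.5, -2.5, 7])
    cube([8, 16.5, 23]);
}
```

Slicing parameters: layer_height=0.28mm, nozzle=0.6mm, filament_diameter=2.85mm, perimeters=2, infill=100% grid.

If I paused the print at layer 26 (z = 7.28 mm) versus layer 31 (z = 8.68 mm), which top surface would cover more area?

Layer 26 (z = 7.28): the cube is present — its section is the full 12.5×7 rectangle (area 87.50 mm²); the cube at (14.5, -2.5) (footprint 8×16.5) is included at this height (area 132.00 mm²); Taking the union: the 2 present regions are separate (no shared area or edge), so areas and boundary lengths simply add and each stays a separate island — area = 219.50 mm². So its area = 219.50 mm². Layer 31 (z = 8.68): the cube is absent (z outside [0, 8]); the cube at (14.5, -2.5) (footprint 8×16.5) is included at this height (area 132.00 mm²); Merging all regions: only the 8×16.5 cube at (14.5, -2.5) is present, so the union is just that shape — area = 132.00 mm². So its area = 132.00 mm². Layer 26 is larger (219.50 vs 132.00 mm²).

layer 26 (z = 7.28 mm)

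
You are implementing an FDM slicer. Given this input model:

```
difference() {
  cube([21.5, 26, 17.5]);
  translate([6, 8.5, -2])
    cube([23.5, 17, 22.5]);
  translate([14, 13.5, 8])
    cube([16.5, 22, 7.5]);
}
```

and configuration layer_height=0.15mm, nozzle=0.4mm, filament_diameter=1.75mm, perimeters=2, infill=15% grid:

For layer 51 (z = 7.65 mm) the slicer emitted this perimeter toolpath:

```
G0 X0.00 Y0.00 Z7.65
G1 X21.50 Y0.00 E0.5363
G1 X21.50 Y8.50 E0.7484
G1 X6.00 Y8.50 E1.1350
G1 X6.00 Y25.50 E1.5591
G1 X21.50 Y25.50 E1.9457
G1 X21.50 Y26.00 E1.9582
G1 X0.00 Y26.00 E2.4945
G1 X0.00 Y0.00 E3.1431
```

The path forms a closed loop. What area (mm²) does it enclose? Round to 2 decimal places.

295.50 mm²

Apply the shoelace formula to the sequence of (X, Y) vertices; enclosed area = 295.50 mm².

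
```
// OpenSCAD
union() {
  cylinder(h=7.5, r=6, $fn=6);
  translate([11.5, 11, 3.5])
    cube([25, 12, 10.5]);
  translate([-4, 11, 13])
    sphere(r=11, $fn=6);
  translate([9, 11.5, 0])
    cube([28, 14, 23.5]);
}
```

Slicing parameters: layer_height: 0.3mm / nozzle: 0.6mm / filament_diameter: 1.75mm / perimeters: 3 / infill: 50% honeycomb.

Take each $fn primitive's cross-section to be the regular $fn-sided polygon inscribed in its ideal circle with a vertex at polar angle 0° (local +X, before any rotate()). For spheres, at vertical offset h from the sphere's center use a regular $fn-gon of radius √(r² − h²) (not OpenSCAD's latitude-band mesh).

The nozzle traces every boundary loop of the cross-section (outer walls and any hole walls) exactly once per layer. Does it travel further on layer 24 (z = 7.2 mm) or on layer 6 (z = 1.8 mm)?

layer 24 (z = 7.2 mm)

Layer 24 (z = 7.2): the r=6 cylinder contributes a regular 6-gon of circumradius 6 (perimeter = 2·6·6.000·sin(180°/6) = 36.00 mm); the 25×12 cube at (11.5, 11) contributes its full rectangle (perimeter 74.00 mm); the sphere at (-4, 11): section is a regular 6-gon, circumradius = √(r²−h²) = √(11²−5.8²) = 9.347 (perimeter = 2·6·9.347·sin(180°/6) = 56.08 mm); the cube at (9, 11.5) (footprint 28×14) is included at this height (perimeter 84.00 mm); Taking the union: the regions partially overlap (shared area 298.94 mm²), so the edge portions inside another operand are dropped and the merged outline is re-measured after clipping — boundary = 161.80 mm. So its perimeter = 161.80 mm. Layer 6 (z = 1.8): the cylinder: section is a regular 6-gon, circumradius r=6 (perimeter = 2·6·6.000·sin(180°/6) = 36.00 mm); the cube at (11.5, 11) is not intersected at this z (z outside [3.5, 14]); the sphere at (-4, 11) is not intersected at this z (|z−center|=11.200 > r=11); the 28×14 cube at (9, 11.5) contributes its full rectangle (perimeter 84.00 mm); Taking the union: the 2 present regions are separate (no shared area or edge), so areas and boundary lengths simply add and each stays a separate island — boundary = 120.00 mm. So its perimeter = 120.00 mm. Layer 24 is larger (161.80 vs 120.00 mm).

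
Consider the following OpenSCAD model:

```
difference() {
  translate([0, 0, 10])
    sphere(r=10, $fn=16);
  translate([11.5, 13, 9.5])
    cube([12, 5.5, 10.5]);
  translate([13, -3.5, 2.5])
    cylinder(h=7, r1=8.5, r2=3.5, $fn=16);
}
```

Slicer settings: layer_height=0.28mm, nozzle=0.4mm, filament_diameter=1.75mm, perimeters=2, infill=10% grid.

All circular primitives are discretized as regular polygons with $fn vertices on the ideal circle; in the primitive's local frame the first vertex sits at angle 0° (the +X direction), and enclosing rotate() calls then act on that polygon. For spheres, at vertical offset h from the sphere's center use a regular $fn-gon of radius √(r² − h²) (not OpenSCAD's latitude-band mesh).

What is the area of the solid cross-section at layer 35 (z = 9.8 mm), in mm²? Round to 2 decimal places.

At z = 9.8 mm: the r=10 sphere contributes a regular 16-gon of circumradius √(10²−0.2²) = 9.998 (area = (16/2)·9.998²·sin(360°/16) = 306.02 mm²); the 12×5.5 cube at (11.5, 13) contributes its full rectangle (area 66.00 mm²); the cone at (13, -3.5) is not intersected at this z (z outside [2.5, 9.5]); Taking the first minus the rest: starting from the r=10 sphere (306.02 mm²), the 12×5.5 cube at (11.5, 13) misses the remaining region (no effect) — area = 306.02 mm². Overall, the cross-section is a single solid region. Net area = 306.02 mm².

306.02 mm²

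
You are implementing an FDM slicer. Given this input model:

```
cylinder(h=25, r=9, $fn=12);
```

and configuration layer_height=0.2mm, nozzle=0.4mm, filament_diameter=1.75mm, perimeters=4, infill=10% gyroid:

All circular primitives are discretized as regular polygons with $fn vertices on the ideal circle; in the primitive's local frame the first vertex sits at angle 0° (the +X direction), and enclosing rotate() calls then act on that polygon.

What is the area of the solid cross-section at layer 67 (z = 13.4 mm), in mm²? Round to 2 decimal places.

243.00 mm²

At z = 13.4 mm: the r=9 cylinder contributes a regular 12-gon of circumradius 9 (area = (12/2)·9.000²·sin(360°/12) = 243.00 mm²). Overall, the cross-section is a single solid region. Net area = 243.00 mm².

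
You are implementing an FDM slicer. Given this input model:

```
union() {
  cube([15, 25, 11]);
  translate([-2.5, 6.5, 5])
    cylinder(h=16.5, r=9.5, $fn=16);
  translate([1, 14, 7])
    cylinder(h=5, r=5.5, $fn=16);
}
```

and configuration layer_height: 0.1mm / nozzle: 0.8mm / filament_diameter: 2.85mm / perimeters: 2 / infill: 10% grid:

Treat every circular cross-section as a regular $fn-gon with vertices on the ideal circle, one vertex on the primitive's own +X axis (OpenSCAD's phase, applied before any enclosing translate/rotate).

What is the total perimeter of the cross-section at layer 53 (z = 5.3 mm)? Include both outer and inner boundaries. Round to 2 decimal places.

100.01 mm

At z = 5.3 mm: the cube (footprint 15×25) is included at this height (perimeter 80.00 mm); the r=9.5 cylinder at (-2.5, 6.5) contributes a regular 16-gon of circumradius 9.5 (perimeter = 2·16·9.500·sin(180°/16) = 59.31 mm); the cylinder at (1, 14) does not reach this height (z outside [7, 12]); Merging all regions: the regions partially overlap (shared area 85.32 mm²), so the edge portions inside another operand are dropped and the merged outline is re-measured after clipping — boundary = 100.01 mm. Overall, the cross-section is a single solid region. Total boundary length (outer) = 100.01 mm.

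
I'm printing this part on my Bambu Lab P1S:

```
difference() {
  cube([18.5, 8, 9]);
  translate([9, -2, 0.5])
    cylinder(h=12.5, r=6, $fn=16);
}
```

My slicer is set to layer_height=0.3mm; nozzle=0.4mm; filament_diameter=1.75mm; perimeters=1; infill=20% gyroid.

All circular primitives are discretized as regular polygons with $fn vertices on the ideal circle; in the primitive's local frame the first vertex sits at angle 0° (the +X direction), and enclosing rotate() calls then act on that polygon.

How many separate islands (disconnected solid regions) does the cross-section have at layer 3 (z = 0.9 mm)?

At z = 0.9 mm: the cube (footprint 18.5×8) is included at this height; the r=6 cylinder at (9, -2) gives a regular 16-gon of circumradius 6 (constant along its height); After the difference (first − rest): starting from the 18.5×8 cube, the r=6 cylinder at (9, -2) partially overlaps it — only the 31.90 mm² overlap (of its 110.21 mm²) is removed, clipping the outline — 1 connected region. Overall, the cross-section is a single solid region. Island count = 1.

1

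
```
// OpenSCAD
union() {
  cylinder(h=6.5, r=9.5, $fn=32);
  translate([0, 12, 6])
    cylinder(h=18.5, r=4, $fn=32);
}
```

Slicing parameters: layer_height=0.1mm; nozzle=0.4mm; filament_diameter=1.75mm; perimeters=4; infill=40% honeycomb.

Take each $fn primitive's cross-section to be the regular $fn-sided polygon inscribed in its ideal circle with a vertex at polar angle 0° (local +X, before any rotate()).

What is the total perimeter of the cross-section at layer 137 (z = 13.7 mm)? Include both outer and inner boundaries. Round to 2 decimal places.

25.09 mm

At z = 13.7 mm: the cylinder is not intersected at this z (z outside [0, 6.5]); the cylinder at (0, 12): section is a regular 32-gon, circumradius r=4 (perimeter = 2·32·4.000·sin(180°/32) = 25.09 mm); Merging all regions: only the r=4 cylinder at (0, 12) is present, so the union is just that shape — boundary = 25.09 mm. Overall, the cross-section is a single solid region. Total boundary length (outer) = 25.09 mm.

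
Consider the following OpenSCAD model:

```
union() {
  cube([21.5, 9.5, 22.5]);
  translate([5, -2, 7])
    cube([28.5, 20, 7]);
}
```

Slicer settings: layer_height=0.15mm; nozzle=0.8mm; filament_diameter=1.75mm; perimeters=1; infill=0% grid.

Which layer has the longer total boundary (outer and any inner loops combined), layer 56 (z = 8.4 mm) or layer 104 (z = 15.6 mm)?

layer 56 (z = 8.4 mm)

Layer 56 (z = 8.4): the 21.5×9.5 cube contributes its full rectangle (perimeter 62.00 mm); the 28.5×20 cube at (5, -2) contributes its full rectangle (perimeter 97.00 mm); Taking the union: the regions partially overlap (shared area 156.75 mm²), so the edge portions inside another operand are dropped and the merged outline is re-measured after clipping — boundary = 107.00 mm. So its perimeter = 107.00 mm. Layer 104 (z = 15.6): the cube (footprint 21.5×9.5) is included at this height (perimeter 62.00 mm); the cube at (5, -2) does not reach this height (z outside [7, 14]); Taking the union: only the 21.5×9.5 cube is present, so the union is just that shape — boundary = 62.00 mm. So its perimeter = 62.00 mm. Layer 56 is larger (107.00 vs 62.00 mm).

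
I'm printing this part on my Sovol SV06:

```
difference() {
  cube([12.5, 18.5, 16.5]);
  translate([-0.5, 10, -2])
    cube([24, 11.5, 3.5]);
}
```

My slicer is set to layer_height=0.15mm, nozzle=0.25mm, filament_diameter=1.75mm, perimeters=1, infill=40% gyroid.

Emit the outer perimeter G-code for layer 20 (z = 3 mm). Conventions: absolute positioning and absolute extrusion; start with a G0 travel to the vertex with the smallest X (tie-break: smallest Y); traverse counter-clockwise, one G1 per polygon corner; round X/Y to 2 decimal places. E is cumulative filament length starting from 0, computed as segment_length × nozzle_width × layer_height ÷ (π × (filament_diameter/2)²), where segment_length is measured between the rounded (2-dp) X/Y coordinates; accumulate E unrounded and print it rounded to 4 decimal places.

G0 X0.00 Y0.00 Z3.00
G1 X12.50 Y0.00 E0.1949
G1 X12.50 Y18.50 E0.4833
G1 X0.00 Y18.50 E0.6782
G1 X0.00 Y0.00 E0.9666

At z = 3 mm: the cube (footprint 12.5×18.5) is included at this height; the cube at (-0.5, 10) does not reach this height (z outside [-2, 1.5]); Subtracting the remaining from the first: none of the subtracted shapes is present at this height, so the 12.5×18.5 cube is unchanged — 1 connected region. The outline is a single polygon with 4 vertices. Extrusion per mm of travel: 0.25 × 0.15 / (π × 0.875²) = 0.015591. Accumulating E over each segment gives final E = 0.9666.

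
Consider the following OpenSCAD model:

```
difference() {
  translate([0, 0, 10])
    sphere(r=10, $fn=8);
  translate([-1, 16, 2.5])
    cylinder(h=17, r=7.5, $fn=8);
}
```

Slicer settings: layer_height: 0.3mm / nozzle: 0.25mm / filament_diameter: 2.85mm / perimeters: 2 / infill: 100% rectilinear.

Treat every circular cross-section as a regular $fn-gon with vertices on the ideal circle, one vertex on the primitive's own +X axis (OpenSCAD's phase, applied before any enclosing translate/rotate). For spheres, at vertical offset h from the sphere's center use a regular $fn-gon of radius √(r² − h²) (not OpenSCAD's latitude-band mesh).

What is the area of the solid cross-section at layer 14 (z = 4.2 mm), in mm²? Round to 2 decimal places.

187.69 mm²

At z = 4.2 mm: the r=10 sphere slices to a regular 8-gon of circumradius 8.146 (√(r²−h²) with h=5.8 from center) (area = (8/2)·8.146²·sin(360°/8) = 187.69 mm²); the r=7.5 cylinder at (-1, 16) contributes a regular 8-gon of circumradius 7.5 (area = (8/2)·7.500²·sin(360°/8) = 159.10 mm²); After the difference (first − rest): starting from the r=10 sphere (187.69 mm²), the r=7.5 cylinder at (-1, 16) misses the remaining region (no effect) — area = 187.69 mm². Overall, the cross-section is a single solid region. Net area = 187.69 mm².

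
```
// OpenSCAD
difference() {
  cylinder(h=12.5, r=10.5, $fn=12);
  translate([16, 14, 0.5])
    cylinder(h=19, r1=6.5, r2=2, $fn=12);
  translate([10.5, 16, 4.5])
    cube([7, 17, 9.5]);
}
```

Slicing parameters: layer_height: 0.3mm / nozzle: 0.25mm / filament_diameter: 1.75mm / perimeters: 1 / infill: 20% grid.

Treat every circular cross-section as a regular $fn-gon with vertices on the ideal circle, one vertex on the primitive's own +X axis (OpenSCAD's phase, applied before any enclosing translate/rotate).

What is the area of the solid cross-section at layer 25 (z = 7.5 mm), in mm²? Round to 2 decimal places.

330.75 mm²

At z = 7.5 mm: the cylinder: section is a regular 12-gon, circumradius r=10.5 (area = (12/2)·10.500²·sin(360°/12) = 330.75 mm²); the cone at (16, 14) contributes a regular 12-gon of circumradius 4.842 (interpolated between r1=6.5 and r2=2 at t=0.368) (area = (12/2)·4.842²·sin(360°/12) = 70.34 mm²); the 7×17 cube at (10.5, 16) contributes its full rectangle (area 119.00 mm²); Taking the first minus the rest: starting from the r=10.5 cylinder (330.75 mm²), the cone at (16, 14) misses the remaining region (no effect); the 7×17 cube at (10.5, 16) misses the remaining region (no effect) — area = 330.75 mm². Overall, the cross-section is a single solid region. Net area = 330.75 mm².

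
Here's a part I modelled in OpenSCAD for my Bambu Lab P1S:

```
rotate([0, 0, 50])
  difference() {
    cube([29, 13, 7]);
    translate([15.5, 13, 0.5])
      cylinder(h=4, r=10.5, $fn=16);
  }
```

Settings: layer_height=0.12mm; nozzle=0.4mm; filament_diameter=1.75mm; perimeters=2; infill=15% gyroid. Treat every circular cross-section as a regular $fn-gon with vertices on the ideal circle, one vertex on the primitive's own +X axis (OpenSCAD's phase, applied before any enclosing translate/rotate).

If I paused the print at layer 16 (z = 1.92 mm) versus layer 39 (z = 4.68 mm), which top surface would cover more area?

Layer 16 (z = 1.92): the 29×13 cube contributes its full rectangle (area 377.00 mm²); the r=10.5 cylinder at (15.5, 13) gives a regular 16-gon of circumradius 10.5 (constant along its height) (area = (16/2)·10.500²·sin(360°/16) = 337.53 mm²); After the difference (first − rest): starting from the 29×13 cube (377.00 mm²), the r=10.5 cylinder at (15.5, 13) partially overlaps it — only the 168.76 mm² overlap (of its 337.53 mm²) is removed, clipping the outline — area = 208.24 mm²; (whole slice rotated 50° about Z — lengths, areas and connectivity unchanged). So its area = 208.24 mm². Layer 39 (z = 4.68): the cube is present — its section is the full 29×13 rectangle (area 377.00 mm²); the cylinder at (15.5, 13) is not intersected at this z (z outside [0.5, 4.5]); After the difference (first − rest): none of the subtracted shapes is present at this height, so the 29×13 cube is unchanged — area = 377.00 mm²; (whole slice rotated 50° about Z — lengths, areas and connectivity unchanged). So its area = 377.00 mm². Layer 39 is larger (377.00 vs 208.24 mm²).

layer 39 (z = 4.68 mm)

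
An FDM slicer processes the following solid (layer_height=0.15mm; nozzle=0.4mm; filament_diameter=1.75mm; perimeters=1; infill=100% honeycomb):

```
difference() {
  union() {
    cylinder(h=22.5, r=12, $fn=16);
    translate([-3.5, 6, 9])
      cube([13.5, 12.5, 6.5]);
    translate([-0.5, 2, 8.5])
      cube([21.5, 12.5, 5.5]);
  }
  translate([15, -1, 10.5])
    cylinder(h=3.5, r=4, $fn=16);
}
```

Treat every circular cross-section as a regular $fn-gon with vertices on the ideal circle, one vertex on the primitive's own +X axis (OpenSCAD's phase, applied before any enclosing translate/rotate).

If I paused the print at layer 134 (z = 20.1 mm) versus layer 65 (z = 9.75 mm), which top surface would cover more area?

layer 65 (z = 9.75 mm)

Layer 134 (z = 20.1): the cylinder: section is a regular 16-gon, circumradius r=12 (area = (16/2)·12.000²·sin(360°/16) = 440.85 mm²); the cube at (-3.5, 6) is not intersected at this z (z outside [9, 15.5]); the cube at (-0.5, 2) does not reach this height (z outside [8.5, 14]); Taking the union: only the r=12 cylinder is present, so the union is just that shape — area = 440.85 mm²; the cylinder at (15, -1) is absent (z outside [10.5, 14]); Taking the first minus the rest: none of the subtracted shapes is present at this height, so that combined region is unchanged — area = 440.85 mm². So its area = 440.85 mm². Layer 65 (z = 9.75): the cylinder: section is a regular 16-gon, circumradius r=12 (area = (16/2)·12.000²·sin(360°/16) = 440.85 mm²); the cube at (-3.5, 6) (footprint 13.5×12.5) is included at this height (area 168.75 mm²); the 21.5×12.5 cube at (-0.5, 2) contributes its full rectangle (area 268.75 mm²); Taking the union: the regions partially overlap — summed areas 878.35 mm² minus the doubly-counted overlap 197.64 mm² gives 680.71 mm² — area = 680.71 mm²; the cylinder at (15, -1) is absent (z outside [10.5, 14]); After the difference (first − rest): none of the subtracted shapes is present at this height, so the result so far is unchanged — area = 680.71 mm². So its area = 680.71 mm². Layer 65 is larger (680.71 vs 440.85 mm²).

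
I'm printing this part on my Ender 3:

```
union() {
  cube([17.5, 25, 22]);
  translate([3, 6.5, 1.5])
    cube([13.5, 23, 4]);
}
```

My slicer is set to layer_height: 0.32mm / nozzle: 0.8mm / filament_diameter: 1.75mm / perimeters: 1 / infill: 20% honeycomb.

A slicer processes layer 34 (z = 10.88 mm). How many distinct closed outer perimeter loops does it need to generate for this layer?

At z = 10.88 mm: the cube (footprint 17.5×25) is included at this height; the cube at (3, 6.5) does not reach this height (z outside [1.5, 5.5]); Merging all regions: only the 17.5×25 cube is present, so the union is just that shape — 1 connected region. The result has 1 disconnected region.

1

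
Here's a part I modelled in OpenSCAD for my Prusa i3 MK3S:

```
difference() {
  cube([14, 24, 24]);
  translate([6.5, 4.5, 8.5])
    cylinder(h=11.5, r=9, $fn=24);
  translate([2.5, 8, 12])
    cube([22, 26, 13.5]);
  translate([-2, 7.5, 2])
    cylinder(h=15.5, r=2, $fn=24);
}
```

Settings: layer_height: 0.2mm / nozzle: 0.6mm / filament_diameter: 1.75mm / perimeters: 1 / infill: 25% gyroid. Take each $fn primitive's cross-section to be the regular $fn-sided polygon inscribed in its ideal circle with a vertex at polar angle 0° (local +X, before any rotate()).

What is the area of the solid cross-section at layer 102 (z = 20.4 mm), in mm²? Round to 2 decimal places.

152.00 mm²

At z = 20.4 mm: the cube (footprint 14×24) is included at this height (area 336.00 mm²); the cylinder at (6.5, 4.5) does not reach this height (z outside [8.5, 20]); the 22×26 cube at (2.5, 8) contributes its full rectangle (area 572.00 mm²); the cylinder at (-2, 7.5) is absent (z outside [2, 17.5]); After the difference (first − rest): starting from the 14×24 cube (336.00 mm²), the 22×26 cube at (2.5, 8) partially overlaps it — only the 184.00 mm² overlap (of its 572.00 mm²) is removed, clipping the outline — area = 152.00 mm². Overall, the cross-section is a single solid region. Net area = 152.00 mm².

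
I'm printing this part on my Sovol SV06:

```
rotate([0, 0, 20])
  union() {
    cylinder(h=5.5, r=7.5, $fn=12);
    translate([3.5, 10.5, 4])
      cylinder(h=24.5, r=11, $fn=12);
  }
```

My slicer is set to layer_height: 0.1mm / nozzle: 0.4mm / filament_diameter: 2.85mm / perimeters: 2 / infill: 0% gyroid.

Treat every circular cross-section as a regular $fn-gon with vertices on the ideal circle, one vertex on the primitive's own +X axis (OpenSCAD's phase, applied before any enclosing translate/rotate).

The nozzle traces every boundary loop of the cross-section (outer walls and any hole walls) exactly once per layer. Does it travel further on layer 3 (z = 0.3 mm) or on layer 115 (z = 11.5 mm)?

Layer 3 (z = 0.3): the cylinder: section is a regular 12-gon, circumradius r=7.5 (perimeter = 2·12·7.500·sin(180°/12) = 46.59 mm); the cylinder at (3.5, 10.5) is not intersected at this z (z outside [4, 28.5]); Combining (union): only the r=7.5 cylinder is present, so the union is just that shape — boundary = 46.59 mm; (rotated 20° about Z; rotation is an isometry so areas/perimeters/island counts are preserved). So its perimeter = 46.59 mm. Layer 115 (z = 11.5): the cylinder does not reach this height (z outside [0, 5.5]); the r=11 cylinder at (3.5, 10.5) contributes a regular 12-gon of circumradius 11 (perimeter = 2·12·11.000·sin(180°/12) = 68.33 mm); Combining (union): only the r=11 cylinder at (3.5, 10.5) is present, so the union is just that shape — boundary = 68.33 mm; (rotated 20° about Z; rotation is an isometry so areas/perimeters/island counts are preserved). So its perimeter = 68.33 mm. Layer 115 is larger (68.33 vs 46.59 mm).

layer 115 (z = 11.5 mm)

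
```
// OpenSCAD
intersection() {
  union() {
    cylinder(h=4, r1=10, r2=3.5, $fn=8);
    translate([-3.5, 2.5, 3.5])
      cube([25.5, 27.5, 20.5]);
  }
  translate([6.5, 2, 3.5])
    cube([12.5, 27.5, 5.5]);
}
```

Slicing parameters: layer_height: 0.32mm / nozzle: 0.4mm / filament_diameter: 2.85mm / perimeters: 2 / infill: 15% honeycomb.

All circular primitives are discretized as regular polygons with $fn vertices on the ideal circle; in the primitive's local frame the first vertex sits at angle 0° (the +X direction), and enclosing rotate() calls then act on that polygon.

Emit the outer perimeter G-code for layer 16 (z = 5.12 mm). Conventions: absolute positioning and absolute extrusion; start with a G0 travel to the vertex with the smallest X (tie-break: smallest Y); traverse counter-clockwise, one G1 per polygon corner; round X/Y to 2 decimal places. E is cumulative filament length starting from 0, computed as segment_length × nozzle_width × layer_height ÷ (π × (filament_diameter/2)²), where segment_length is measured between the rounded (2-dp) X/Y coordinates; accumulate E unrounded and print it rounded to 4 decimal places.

At z = 5.12 mm: the cone is absent (z outside [0, 4]); the cube at (-3.5, 2.5) (footprint 25.5×27.5) is included at this height; Merging all regions: only the 25.5×27.5 cube at (-3.5, 2.5) is present, so the union is just that shape — 1 connected region; the 12.5×27.5 cube at (6.5, 2) contributes its full rectangle; Taking the intersection: the 12.5×27.5 cube at (6.5, 2) partially overlaps that combined region; clipping to the common part keeps 337.50 mm² — 1 connected region. The outline is a single polygon with 4 vertices. Extrusion per mm of travel: 0.4 × 0.32 / (π × 1.425²) = 0.020065. Accumulating E over each segment gives final E = 1.5851.

G0 X6.50 Y2.50 Z5.12
G1 X19.00 Y2.50 E0.2508
G1 X19.00 Y29.50 E0.7926
G1 X6.50 Y29.50 E1.0434
G1 X6.50 Y2.50 E1.5851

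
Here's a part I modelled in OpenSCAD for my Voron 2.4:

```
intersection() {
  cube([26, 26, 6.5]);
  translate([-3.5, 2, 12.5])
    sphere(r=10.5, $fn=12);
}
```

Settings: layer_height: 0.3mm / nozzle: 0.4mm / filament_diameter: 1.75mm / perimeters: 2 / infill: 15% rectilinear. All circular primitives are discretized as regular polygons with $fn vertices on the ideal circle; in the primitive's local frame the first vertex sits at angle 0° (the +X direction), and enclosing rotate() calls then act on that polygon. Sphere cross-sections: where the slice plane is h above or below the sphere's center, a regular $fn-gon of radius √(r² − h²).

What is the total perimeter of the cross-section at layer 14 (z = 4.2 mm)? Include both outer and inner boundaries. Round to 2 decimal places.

At z = 4.2 mm: the 26×26 cube contributes its full rectangle (perimeter 104.00 mm); the sphere at (-3.5, 2): section is a regular 12-gon, circumradius = √(r²−h²) = √(10.5²−8.3²) = 6.431 (perimeter = 2·12·6.431·sin(180°/12) = 39.95 mm); Keeping only the common overlap: the r=10.5 sphere at (-3.5, 2) partially overlaps the 26×26 cube; clipping to the common part keeps 15.51 mm² — boundary = 18.01 mm. Overall, the cross-section is a single solid region. Total boundary length (outer) = 18.01 mm.

18.01 mm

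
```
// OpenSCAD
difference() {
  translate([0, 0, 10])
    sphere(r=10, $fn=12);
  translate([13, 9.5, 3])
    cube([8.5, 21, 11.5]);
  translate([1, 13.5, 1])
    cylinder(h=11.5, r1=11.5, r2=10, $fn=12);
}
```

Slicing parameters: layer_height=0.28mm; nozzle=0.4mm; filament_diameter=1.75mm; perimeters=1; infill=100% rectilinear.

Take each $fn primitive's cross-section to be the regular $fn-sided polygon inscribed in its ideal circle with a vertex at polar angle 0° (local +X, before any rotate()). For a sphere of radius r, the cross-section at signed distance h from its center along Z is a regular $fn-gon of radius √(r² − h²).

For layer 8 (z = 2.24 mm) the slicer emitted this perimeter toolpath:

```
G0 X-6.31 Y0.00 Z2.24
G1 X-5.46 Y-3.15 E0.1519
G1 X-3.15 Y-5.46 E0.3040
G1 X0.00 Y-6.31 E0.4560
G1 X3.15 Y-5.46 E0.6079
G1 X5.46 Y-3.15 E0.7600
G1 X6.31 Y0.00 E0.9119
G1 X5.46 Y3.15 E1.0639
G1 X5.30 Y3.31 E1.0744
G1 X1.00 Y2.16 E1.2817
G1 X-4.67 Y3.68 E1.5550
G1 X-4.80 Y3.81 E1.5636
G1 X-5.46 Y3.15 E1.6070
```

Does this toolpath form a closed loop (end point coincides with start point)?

no

Start point (G0): (-6.31, 0.00). End point (last G1): the path does not return to the start — open.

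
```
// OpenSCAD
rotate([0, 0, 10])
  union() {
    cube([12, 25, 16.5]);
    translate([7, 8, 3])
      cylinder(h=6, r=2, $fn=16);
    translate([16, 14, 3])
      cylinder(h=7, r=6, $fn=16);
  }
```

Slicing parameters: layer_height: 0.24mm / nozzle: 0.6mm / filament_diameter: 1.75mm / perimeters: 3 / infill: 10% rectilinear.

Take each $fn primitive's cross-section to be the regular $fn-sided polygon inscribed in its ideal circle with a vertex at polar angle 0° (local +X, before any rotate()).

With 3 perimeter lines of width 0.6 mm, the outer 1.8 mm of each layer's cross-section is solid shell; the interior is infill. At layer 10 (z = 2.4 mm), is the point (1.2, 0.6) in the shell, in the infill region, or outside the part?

At z = 2.4 mm: the cube (footprint 12×25) is included at this height; the cylinder at (7, 8) is absent (z outside [3, 9]); the cylinder at (16, 14) does not reach this height (z outside [3, 10]); Merging all regions: only the 12×25 cube is present, so the union is just that shape — 1 connected region; (rotated 10° about Z; rotation is an isometry so areas/perimeters/island counts are preserved). Overall, the cross-section is a single solid region. Undo the 10° rotation: the query point maps to (1.286, 0.383) in the un-rotated model frame. The nearest boundary edge runs (0.00, 0.00)→(12.00, 0.00); distance from the point to it = 0.38 mm. The point is inside the cross-section, 0.38 mm from the nearest boundary — within the 1.8 mm shell band (3 × 0.6).

shell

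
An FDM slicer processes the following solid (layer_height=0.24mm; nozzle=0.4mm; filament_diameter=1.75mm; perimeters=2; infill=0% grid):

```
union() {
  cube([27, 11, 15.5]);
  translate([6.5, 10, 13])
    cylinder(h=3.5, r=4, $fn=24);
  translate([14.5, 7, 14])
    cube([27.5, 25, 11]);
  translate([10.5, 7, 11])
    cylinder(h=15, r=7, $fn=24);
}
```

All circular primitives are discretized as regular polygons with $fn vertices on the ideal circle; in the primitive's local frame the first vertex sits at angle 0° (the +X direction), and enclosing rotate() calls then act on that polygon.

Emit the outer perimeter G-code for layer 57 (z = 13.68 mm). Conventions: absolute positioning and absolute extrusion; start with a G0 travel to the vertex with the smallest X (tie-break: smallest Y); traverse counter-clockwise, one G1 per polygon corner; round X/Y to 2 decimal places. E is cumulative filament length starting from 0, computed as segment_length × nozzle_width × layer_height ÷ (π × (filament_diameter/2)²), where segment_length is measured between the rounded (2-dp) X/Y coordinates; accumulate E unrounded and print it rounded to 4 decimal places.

At z = 13.68 mm: the cube (footprint 27×11) is included at this height; the r=4 cylinder at (6.5, 10) contributes a regular 24-gon of circumradius 4; the cube at (14.5, 7) is not intersected at this z (z outside [14, 25]); the cylinder at (10.5, 7): section is a regular 24-gon, circumradius r=7; Merging all regions: the regions partially overlap (shared area 170.20 mm²), so overlapping operands fuse into one piece — 1 connected region. The outline is a single polygon with 19 vertices. Extrusion per mm of travel: 0.4 × 0.24 / (π × 0.875²) = 0.039912. Accumulating E over each segment gives final E = 3.1333.

G0 X0.00 Y0.00 Z13.68
G1 X27.00 Y0.00 E1.0776
G1 X27.00 Y11.00 E1.5167
G1 X16.18 Y11.00 E1.9485
G1 X15.45 Y11.95 E1.9963
G1 X14.00 Y13.06 E2.0692
G1 X12.31 Y13.76 E2.1422
G1 X10.50 Y14.00 E2.2151
G1 X8.69 Y13.76 E2.2880
G1 X8.24 Y13.57 E2.3075
G1 X7.54 Y13.86 E2.3377
G1 X6.50 Y14.00 E2.3796
G1 X5.46 Y13.86 E2.4215
G1 X4.50 Y13.46 E2.4630
G1 X3.67 Y12.83 E2.5046
G1 X3.04 Y12.00 E2.5462
G1 X2.64 Y11.04 E2.5877
G1 X2.63 Y11.00 E2.5893
G1 X0.00 Y11.00 E2.6943
G1 X0.00 Y0.00 E3.1333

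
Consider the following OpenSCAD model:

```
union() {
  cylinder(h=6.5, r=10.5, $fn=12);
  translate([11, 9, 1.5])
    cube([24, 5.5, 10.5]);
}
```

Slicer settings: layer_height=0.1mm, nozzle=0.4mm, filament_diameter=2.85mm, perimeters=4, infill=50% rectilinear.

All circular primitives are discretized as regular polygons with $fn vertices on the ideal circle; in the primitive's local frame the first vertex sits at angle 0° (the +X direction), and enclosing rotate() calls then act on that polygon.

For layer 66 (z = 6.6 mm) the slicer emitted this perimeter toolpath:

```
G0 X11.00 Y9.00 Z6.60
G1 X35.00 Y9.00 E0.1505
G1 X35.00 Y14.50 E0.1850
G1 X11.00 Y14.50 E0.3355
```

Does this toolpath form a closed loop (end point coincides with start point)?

no

Start point (G0): (11.00, 9.00). End point (last G1): the path does not return to the start — open.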